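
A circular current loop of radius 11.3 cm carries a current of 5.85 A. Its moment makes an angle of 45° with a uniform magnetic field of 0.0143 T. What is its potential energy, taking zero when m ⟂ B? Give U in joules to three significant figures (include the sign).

U ≈ -0.00237 J

Magnetic moment m = IA = Iπa² = (5.85)·π·(0.113)² = 0.2347 A·m².
U = −m·B = −mB cosθ.
U = −(0.2347)(0.0143)·cos45° = -0.002373 J.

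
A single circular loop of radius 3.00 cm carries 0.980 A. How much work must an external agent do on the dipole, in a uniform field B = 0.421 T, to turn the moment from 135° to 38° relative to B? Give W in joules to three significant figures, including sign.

Magnetic moment m = IA = Iπa² = (0.980)·π·(0.0300)² = 0.002771 A·m².
W_ext = ΔU = −mB cosθ₂ + mB cosθ₁ = mB(cosθ₁ − cosθ₂).
W = (0.002771)(0.421)·(cos135° − cos38°) = (0.001167)·(-1.4951) = -0.001744 J.

W ≈ -0.00174 J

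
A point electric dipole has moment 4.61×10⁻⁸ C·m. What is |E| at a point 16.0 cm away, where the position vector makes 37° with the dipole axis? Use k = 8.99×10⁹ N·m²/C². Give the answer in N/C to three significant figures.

E ≈ 1.73×10⁵ N/C

At angle θ the dipole field magnitude is E = (kp/r³)·√(1 + 3cos²θ).
kp/r³ = (8.99×10⁹)(4.61×10⁻⁸) / (0.160)³ = 1.012×10⁵ N/C.
√(1 + 3cos²37°) = √(1 + 3·0.6378) = √2.9135 ≈ 1.7069.
E ≈ 1.012×10⁵ × 1.707 = 1.727×10⁵ N/C.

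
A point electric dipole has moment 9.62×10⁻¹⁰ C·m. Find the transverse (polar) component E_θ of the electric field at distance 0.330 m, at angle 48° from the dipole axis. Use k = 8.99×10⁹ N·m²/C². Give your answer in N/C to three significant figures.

For a dipole, E_θ = (kp sinθ)/r³.
kp/r³ = (8.99×10⁹)(9.62×10⁻¹⁰)/(0.330)³ = 240.7 N/C.
E_θ = 240.7·sin48° = 178.8 N/C.

E_θ ≈ 179 N/C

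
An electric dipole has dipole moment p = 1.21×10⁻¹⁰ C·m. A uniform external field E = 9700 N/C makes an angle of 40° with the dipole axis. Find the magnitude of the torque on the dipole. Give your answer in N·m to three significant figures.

Torque on an electric dipole: τ = pE sinθ.
τ = (1.21×10⁻¹⁰)(9700)·sin40° = 7.544×10⁻⁷ N·m.

τ ≈ 7.54×10⁻⁷ N·m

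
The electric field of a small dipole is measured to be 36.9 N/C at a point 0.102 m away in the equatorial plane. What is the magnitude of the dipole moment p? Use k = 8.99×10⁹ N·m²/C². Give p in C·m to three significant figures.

p ≈ 4.36×10⁻¹² C·m

In the equatorial plane E = kp/r³, so p = Er³/(k).
p = (36.9)·(0.102)³ / (8.99×10⁹) = 4.356×10⁻¹² C·m.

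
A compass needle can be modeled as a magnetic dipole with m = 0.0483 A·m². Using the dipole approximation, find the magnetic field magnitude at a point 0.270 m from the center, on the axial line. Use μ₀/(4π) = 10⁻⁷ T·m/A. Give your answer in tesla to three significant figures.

On axis B = (μ₀/4π)·2m/r³.
B = 2·(10⁻⁷)·(0.0483) / (0.270)³ = 4.908×10⁻⁷ T.

B ≈ 4.91×10⁻⁷ T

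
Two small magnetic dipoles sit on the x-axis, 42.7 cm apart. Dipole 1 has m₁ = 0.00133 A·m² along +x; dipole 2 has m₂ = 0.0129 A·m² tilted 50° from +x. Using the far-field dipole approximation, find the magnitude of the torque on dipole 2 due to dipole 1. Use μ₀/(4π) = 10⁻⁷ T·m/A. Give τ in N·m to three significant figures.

Dipole B is on the axis of dipole A, so B₁ there is axial: B₁ = (μ₀/4π)·2m₁/r³ along +x.
B₁ = 2(10⁻⁷)(0.00133)/(0.427)³ = 3.417×10⁻⁹ T.
τ = m₂ B₁ sinθ.
τ = (0.0129)(3.417×10⁻⁹)·sin50° = 3.376×10⁻¹¹ N·m.

τ ≈ 3.38×10⁻¹¹ N·m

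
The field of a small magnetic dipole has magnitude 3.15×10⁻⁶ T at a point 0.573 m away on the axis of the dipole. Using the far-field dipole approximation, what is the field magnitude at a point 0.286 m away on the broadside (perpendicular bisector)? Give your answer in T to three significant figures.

B ≈ 1.27×10⁻⁵ T

Dipole fields scale as 1/r³ in the far field.
The axial field is twice the equatorial field at the same r, so the geometry factor is 1/2.
B₂ = B₁ · (1/2) · (r₁/r₂)³ = 3.15×10⁻⁶ · 0.5 · (0.573/0.286)³.
(r₁/r₂)³ = (2.003)³ = 8.042.
B₂ ≈ 1.267×10⁻⁵ T.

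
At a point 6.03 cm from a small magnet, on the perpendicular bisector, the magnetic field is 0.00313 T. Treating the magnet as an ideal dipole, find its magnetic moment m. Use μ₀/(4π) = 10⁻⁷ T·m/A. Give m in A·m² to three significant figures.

In the equatorial plane B = (μ₀/4π)·m/r³, so m = Br³·4π/(μ₀).
m = (0.00313)·(0.0603)³ / (10⁻⁷) = 6.863 A·m².

m ≈ 6.86 A·m²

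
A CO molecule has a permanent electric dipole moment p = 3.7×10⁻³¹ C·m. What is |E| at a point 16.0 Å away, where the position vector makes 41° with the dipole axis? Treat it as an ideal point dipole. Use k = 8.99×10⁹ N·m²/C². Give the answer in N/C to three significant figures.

At angle θ the dipole field magnitude is E = (kp/r³)·√(1 + 3cos²θ).
kp/r³ = (8.99×10⁹)(3.70×10⁻³¹) / (1.60×10⁻⁹)³ = 8.121×10⁵ N/C.
√(1 + 3cos²41°) = √(1 + 3·0.5696) = √2.7088 ≈ 1.6458.
E ≈ 8.121×10⁵ × 1.646 = 1.337×10⁶ N/C.

E ≈ 1.34×10⁶ N/C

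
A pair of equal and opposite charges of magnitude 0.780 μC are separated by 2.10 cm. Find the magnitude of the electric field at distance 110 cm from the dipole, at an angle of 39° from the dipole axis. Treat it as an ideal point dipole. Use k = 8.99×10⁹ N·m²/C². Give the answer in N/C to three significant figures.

E ≈ 186 N/C

Dipole moment p = qd = (7.80×10⁻⁷ C)(0.0210 m) = 1.638×10⁻⁸ C·m.
At angle θ the dipole field magnitude is E = (kp/r³)·√(1 + 3cos²θ).
kp/r³ = (8.99×10⁹)(1.638×10⁻⁸) / (1.10)³ = 110.6 N/C.
√(1 + 3cos²39°) = √(1 + 3·0.6040) = √2.8119 ≈ 1.6769.
E ≈ 110.6 × 1.677 = 185.5 N/C.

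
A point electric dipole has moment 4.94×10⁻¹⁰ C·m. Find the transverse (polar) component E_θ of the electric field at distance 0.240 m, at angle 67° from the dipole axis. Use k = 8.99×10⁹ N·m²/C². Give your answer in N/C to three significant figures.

For a dipole, E_θ = (kp sinθ)/r³.
kp/r³ = (8.99×10⁹)(4.94×10⁻¹⁰)/(0.240)³ = 321.3 N/C.
E_θ = 321.3·sin67° = 295.7 N/C.

E_θ ≈ 296 N/C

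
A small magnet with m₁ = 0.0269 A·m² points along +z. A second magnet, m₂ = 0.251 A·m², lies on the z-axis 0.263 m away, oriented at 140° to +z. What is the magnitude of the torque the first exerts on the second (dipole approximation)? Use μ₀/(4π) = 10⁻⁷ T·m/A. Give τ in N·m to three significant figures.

τ ≈ 4.77×10⁻⁸ N·m

Dipole B is on the axis of dipole A, so B₁ there is axial: B₁ = (μ₀/4π)·2m₁/r³ along +z.
B₁ = 2(10⁻⁷)(0.0269)/(0.263)³ = 2.957×10⁻⁷ T.
τ = m₂ B₁ sinθ.
τ = (0.251)(2.957×10⁻⁷)·sin140° = 4.772×10⁻⁸ N·m.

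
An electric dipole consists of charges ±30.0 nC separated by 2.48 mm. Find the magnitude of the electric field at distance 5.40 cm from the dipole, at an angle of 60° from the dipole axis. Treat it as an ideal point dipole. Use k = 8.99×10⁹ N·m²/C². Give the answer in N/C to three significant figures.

Dipole moment p = qd = (3.00×10⁻⁸ C)(0.00248 m) = 7.44×10⁻¹¹ C·m.
At angle θ the dipole field magnitude is E = (kp/r³)·√(1 + 3cos²θ).
kp/r³ = (8.99×10⁹)(7.44×10⁻¹¹) / (0.0540)³ = 4248 N/C.
√(1 + 3cos²60°) = √(1 + 3·0.2500) = √1.7500 ≈ 1.3229.
E ≈ 4248 × 1.323 = 5619 N/C.

E ≈ 5620 N/C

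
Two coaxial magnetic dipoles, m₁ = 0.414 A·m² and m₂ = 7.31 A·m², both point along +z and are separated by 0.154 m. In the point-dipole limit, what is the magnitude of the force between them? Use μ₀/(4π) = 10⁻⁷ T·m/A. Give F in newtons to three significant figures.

F ≈ 0.00323 N

On-axis B of dipole 1: B = (μ₀/4π)·2m₁/r³. Force on dipole 2: F = m₂·dB/dr.
dB/dr = −(μ₀/4π)·6m₁/r⁴, so |F| = (μ₀/4π)·6m₁m₂/r⁴.
F = 6(10⁻⁷)(0.414)(7.31)/(0.154)⁴ = 0.003228 N.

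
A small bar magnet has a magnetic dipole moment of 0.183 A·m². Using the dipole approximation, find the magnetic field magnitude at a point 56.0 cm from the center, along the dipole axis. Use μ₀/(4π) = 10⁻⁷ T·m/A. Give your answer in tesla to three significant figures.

On axis B = (μ₀/4π)·2m/r³.
B = 2·(10⁻⁷)·(0.183) / (0.560)³ = 2.084×10⁻⁷ T.

B ≈ 2.08×10⁻⁷ T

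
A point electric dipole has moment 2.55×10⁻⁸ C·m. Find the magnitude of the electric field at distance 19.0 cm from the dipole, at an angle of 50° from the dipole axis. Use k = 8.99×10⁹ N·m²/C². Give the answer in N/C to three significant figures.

E ≈ 5.00×10⁴ N/C

At angle θ the dipole field magnitude is E = (kp/r³)·√(1 + 3cos²θ).
kp/r³ = (8.99×10⁹)(2.55×10⁻⁸) / (0.190)³ = 3.342×10⁴ N/C.
√(1 + 3cos²50°) = √(1 + 3·0.4132) = √2.2395 ≈ 1.4965.
E ≈ 3.342×10⁴ × 1.497 = 5.002×10⁴ N/C.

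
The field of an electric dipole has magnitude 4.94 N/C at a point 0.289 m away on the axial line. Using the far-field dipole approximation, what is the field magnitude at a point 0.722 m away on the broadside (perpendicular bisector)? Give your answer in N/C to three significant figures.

Dipole fields scale as 1/r³ in the far field.
The axial field is twice the equatorial field at the same r, so the geometry factor is 1/2.
E₂ = E₁ · (1/2) · (r₁/r₂)³ = 4.94 · 0.5 · (0.289/0.722)³.
(r₁/r₂)³ = (0.4003)³ = 0.06413.
E₂ ≈ 0.1584 N/C.

E ≈ 0.158 N/C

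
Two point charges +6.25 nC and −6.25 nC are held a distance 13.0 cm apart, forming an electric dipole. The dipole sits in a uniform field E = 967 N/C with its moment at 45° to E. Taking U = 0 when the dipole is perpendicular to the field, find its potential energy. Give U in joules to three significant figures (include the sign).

Dipole moment p = qd = (6.25×10⁻⁹ C)(0.130 m) = 8.125×10⁻¹⁰ C·m.
U = −p·E = −pE cosθ.
U = −(8.125×10⁻¹⁰)(967)·cos45° = -5.556×10⁻⁷ J.

U ≈ -5.56×10⁻⁷ J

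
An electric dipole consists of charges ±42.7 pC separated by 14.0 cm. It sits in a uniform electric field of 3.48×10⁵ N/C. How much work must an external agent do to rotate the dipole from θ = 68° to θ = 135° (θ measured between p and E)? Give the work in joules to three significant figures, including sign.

Dipole moment p = qd = (4.27×10⁻¹¹ C)(0.140 m) = 5.978×10⁻¹² C·m.
W_ext = ΔU = U(θ₂) − U(θ₁) = −pE cosθ₂ − (−pE cosθ₁) = pE(cosθ₁ − cosθ₂).
W = (5.978×10⁻¹²)(3.48×10⁵)·(cos68° − cos135°) = (2.080×10⁻⁶)·(+1.0817) = 2.250×10⁻⁶ J.

W ≈ 2.25×10⁻⁶ J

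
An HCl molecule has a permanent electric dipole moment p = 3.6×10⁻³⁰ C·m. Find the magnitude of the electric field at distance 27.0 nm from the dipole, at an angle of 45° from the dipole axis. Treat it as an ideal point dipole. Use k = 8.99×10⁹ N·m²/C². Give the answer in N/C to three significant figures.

At angle θ the dipole field magnitude is E = (kp/r³)·√(1 + 3cos²θ).
kp/r³ = (8.99×10⁹)(3.60×10⁻³⁰) / (2.70×10⁻⁸)³ = 1644 N/C.
√(1 + 3cos²45°) = √(1 + 3·0.5000) = √2.5000 ≈ 1.5811.
E ≈ 1644 × 1.581 = 2600 N/C.

E ≈ 2600 N/C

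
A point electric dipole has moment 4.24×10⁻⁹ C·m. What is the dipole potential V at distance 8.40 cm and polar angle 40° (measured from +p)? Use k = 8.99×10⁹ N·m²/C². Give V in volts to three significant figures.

The dipole potential is V = kp cosθ / r².
V = (8.99×10⁹)(4.24×10⁻⁹)·cos40° / (0.0840)² = 4138 V.

V ≈ 4140 V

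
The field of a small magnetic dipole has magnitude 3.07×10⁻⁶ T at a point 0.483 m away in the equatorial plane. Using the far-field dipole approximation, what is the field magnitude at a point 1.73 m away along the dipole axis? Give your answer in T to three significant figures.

Dipole fields scale as 1/r³ in the far field.
The axial field is twice the equatorial field at the same r, so the geometry factor is 2/1.
B₂ = B₁ · (2/1) · (r₁/r₂)³ = 3.07×10⁻⁶ · 2 · (0.483/1.73)³.
(r₁/r₂)³ = (0.2792)³ = 0.02176.
B₂ ≈ 1.336×10⁻⁷ T.

B ≈ 1.34×10⁻⁷ T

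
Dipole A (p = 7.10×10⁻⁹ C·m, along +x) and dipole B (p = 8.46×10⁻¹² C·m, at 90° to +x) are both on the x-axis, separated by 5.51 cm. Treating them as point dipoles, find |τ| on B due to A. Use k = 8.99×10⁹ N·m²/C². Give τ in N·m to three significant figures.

The second dipole sits on the axis of the first, so the field there is axial: E₁ = 2kp₁/r³ along +x.
E₁ = 2(8.99×10⁹)(7.10×10⁻⁹)/(0.0551)³ = 7.631×10⁵ N/C.
Torque on the second dipole: τ = p₂ E₁ sinθ.
τ = (8.46×10⁻¹²)(7.631×10⁵)·sin90° = 6.456×10⁻⁶ N·m.

τ ≈ 6.46×10⁻⁶ N·m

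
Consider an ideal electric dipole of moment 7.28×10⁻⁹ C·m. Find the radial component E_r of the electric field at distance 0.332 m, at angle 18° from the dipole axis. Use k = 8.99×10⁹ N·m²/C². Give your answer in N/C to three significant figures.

For a dipole, E_r = (2kp cosθ)/r³.
kp/r³ = (8.99×10⁹)(7.28×10⁻⁹)/(0.332)³ = 1788 N/C.
E_r = 2·1788·cos18° = 3402 N/C.

E_r ≈ 3400 N/C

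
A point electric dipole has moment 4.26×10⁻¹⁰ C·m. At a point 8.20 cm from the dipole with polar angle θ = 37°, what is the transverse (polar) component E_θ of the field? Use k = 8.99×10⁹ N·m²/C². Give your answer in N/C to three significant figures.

For a dipole, E_θ = (kp sinθ)/r³.
kp/r³ = (8.99×10⁹)(4.26×10⁻¹⁰)/(0.0820)³ = 6946 N/C.
E_θ = 6946·sin37° = 4180 N/C.

E_θ ≈ 4180 N/C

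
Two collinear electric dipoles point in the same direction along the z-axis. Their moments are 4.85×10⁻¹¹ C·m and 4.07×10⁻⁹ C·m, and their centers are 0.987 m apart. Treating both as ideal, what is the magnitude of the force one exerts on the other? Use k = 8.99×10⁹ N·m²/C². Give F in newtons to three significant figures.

On-axis field of dipole 1 at distance r: E = 2kp₁/r³. Force on dipole 2 is F = p₂·dE/dr (gradient along axis).
dE/dr = −6kp₁/r⁴, so |F| = 6kp₁p₂/r⁴ (attractive for aligned moments).
F = 6(8.99×10⁹)(4.85×10⁻¹¹)(4.07×10⁻⁹)/(0.987)⁴ = 1.122×10⁻⁸ N.

F ≈ 1.12×10⁻⁸ N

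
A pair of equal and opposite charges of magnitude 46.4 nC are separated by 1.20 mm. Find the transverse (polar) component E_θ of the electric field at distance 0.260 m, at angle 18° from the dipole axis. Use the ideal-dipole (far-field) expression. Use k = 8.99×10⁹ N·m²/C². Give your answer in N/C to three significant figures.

Dipole moment p = qd = (4.64×10⁻⁸ C)(0.00120 m) = 5.568×10⁻¹¹ C·m.
For a dipole, E_θ = (kp sinθ)/r³.
kp/r³ = (8.99×10⁹)(5.568×10⁻¹¹)/(0.260)³ = 28.48 N/C.
E_θ = 28.48·sin18° = 8.801 N/C.

E_θ ≈ 8.80 N/C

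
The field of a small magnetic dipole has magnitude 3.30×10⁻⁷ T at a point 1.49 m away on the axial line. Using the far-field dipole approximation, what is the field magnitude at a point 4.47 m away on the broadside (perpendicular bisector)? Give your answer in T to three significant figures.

B ≈ 6.11×10⁻⁹ T

Dipole fields scale as 1/r³ in the far field.
The axial field is twice the equatorial field at the same r, so the geometry factor is 1/2.
B₂ = B₁ · (1/2) · (r₁/r₂)³ = 3.30×10⁻⁷ · 0.5 · (1.49/4.47)³.
(r₁/r₂)³ = (0.3333)³ = 0.03704.
B₂ ≈ 6.111×10⁻⁹ T.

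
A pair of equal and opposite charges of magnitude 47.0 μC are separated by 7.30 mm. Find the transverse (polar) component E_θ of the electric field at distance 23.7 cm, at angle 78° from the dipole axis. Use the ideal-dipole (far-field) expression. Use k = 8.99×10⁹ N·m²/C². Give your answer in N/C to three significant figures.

E_θ ≈ 2.27×10⁵ N/C

Dipole moment p = qd = (4.70×10⁻⁵ C)(0.00730 m) = 3.431×10⁻⁷ C·m.
For a dipole, E_θ = (kp sinθ)/r³.
kp/r³ = (8.99×10⁹)(3.431×10⁻⁷)/(0.237)³ = 2.317×10⁵ N/C.
E_θ = 2.317×10⁵·sin78° = 2.266×10⁵ N/C.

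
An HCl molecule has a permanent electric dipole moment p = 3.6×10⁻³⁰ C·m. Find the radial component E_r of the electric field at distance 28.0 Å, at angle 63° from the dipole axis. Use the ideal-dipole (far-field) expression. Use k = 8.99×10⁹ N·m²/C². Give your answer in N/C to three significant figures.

E_r ≈ 1.34×10⁶ N/C

For a dipole, E_r = (2kp cosθ)/r³.
kp/r³ = (8.99×10⁹)(3.60×10⁻³⁰)/(2.80×10⁻⁹)³ = 1.474×10⁶ N/C.
E_r = 2·1.474×10⁶·cos63° = 1.339×10⁶ N/C.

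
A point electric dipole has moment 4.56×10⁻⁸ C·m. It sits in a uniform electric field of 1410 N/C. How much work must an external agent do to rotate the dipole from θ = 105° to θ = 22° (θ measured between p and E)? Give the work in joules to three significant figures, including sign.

W_ext = ΔU = U(θ₂) − U(θ₁) = −pE cosθ₂ − (−pE cosθ₁) = pE(cosθ₁ − cosθ₂).
W = (4.56×10⁻⁸)(1410)·(cos105° − cos22°) = (6.430×10⁻⁵)·(-1.1860) = -7.626×10⁻⁵ J.

W ≈ -7.63×10⁻⁵ J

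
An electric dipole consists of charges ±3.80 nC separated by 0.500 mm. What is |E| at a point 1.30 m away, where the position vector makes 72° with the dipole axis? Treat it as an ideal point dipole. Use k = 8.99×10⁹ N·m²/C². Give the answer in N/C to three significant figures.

Dipole moment p = qd = (3.80×10⁻⁹ C)(5.00×10⁻⁴ m) = 1.90×10⁻¹² C·m.
At angle θ the dipole field magnitude is E = (kp/r³)·√(1 + 3cos²θ).
kp/r³ = (8.99×10⁹)(1.90×10⁻¹²) / (1.30)³ = 0.007775 N/C.
√(1 + 3cos²72°) = √(1 + 3·0.0955) = √1.2865 ≈ 1.1342.
E ≈ 0.007775 × 1.134 = 0.008818 N/C.

E ≈ 0.00882 N/C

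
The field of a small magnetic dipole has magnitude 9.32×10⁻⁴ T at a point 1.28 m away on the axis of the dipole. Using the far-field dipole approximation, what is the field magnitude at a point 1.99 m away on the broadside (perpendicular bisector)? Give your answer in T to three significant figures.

B ≈ 1.24×10⁻⁴ T

Dipole fields scale as 1/r³ in the far field.
The axial field is twice the equatorial field at the same r, so the geometry factor is 1/2.
B₂ = B₁ · (1/2) · (r₁/r₂)³ = 9.32×10⁻⁴ · 0.5 · (1.28/1.99)³.
(r₁/r₂)³ = (0.6432)³ = 0.2661.
B₂ ≈ 1.240×10⁻⁴ T.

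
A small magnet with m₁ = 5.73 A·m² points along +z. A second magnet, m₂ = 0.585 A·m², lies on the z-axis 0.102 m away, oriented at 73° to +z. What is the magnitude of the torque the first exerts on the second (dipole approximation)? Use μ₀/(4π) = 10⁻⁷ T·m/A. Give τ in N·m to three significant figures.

τ ≈ 6.04×10⁻⁴ N·m

Dipole B is on the axis of dipole A, so B₁ there is axial: B₁ = (μ₀/4π)·2m₁/r³ along +z.
B₁ = 2(10⁻⁷)(5.73)/(0.102)³ = 0.001080 T.
τ = m₂ B₁ sinθ.
τ = (0.585)(0.001080)·sin73° = 6.041×10⁻⁴ N·m.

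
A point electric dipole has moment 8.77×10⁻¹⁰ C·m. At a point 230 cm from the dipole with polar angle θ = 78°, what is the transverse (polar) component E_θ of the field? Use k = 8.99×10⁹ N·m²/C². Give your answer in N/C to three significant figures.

For a dipole, E_θ = (kp sinθ)/r³.
kp/r³ = (8.99×10⁹)(8.77×10⁻¹⁰)/(2.30)³ = 0.6480 N/C.
E_θ = 0.6480·sin78° = 0.6338 N/C.

E_θ ≈ 0.634 N/C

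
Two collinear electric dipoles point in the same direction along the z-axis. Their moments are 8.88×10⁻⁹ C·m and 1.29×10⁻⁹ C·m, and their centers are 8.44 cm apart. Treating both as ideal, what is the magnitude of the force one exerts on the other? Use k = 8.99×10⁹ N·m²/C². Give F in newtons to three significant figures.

On-axis field of dipole 1 at distance r: E = 2kp₁/r³. Force on dipole 2 is F = p₂·dE/dr (gradient along axis).
dE/dr = −6kp₁/r⁴, so |F| = 6kp₁p₂/r⁴ (attractive for aligned moments).
F = 6(8.99×10⁹)(8.88×10⁻⁹)(1.29×10⁻⁹)/(0.0844)⁴ = 0.01218 N.

F ≈ 0.0122 N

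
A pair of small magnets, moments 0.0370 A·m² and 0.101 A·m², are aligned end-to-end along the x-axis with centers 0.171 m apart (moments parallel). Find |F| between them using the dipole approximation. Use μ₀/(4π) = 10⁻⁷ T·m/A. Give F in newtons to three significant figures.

F ≈ 2.62×10⁻⁶ N

On-axis B of dipole 1: B = (μ₀/4π)·2m₁/r³. Force on dipole 2: F = m₂·dB/dr.
dB/dr = −(μ₀/4π)·6m₁/r⁴, so |F| = (μ₀/4π)·6m₁m₂/r⁴.
F = 6(10⁻⁷)(0.0370)(0.101)/(0.171)⁴ = 2.622×10⁻⁶ N.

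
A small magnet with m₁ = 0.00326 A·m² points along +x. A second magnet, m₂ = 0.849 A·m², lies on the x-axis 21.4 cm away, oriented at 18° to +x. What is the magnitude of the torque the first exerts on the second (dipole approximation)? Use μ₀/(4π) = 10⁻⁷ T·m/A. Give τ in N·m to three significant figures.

τ ≈ 1.75×10⁻⁸ N·m

Dipole B is on the axis of dipole A, so B₁ there is axial: B₁ = (μ₀/4π)·2m₁/r³ along +x.
B₁ = 2(10⁻⁷)(0.00326)/(0.214)³ = 6.653×10⁻⁸ T.
τ = m₂ B₁ sinθ.
τ = (0.849)(6.653×10⁻⁸)·sin18° = 1.745×10⁻⁸ N·m.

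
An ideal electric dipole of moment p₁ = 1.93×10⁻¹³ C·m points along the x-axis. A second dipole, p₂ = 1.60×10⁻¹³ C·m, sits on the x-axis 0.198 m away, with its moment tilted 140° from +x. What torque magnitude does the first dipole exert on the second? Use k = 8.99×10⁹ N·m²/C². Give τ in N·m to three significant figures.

The second dipole sits on the axis of the first, so the field there is axial: E₁ = 2kp₁/r³ along +x.
E₁ = 2(8.99×10⁹)(1.93×10⁻¹³)/(0.198)³ = 0.4470 N/C.
Torque on the second dipole: τ = p₂ E₁ sinθ.
τ = (1.60×10⁻¹³)(0.4470)·sin140° = 4.598×10⁻¹⁴ N·m.

τ ≈ 4.60×10⁻¹⁴ N·m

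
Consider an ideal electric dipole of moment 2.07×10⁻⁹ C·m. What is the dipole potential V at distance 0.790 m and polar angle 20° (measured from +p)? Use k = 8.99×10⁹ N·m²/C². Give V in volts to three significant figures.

The dipole potential is V = kp cosθ / r².
V = (8.99×10⁹)(2.07×10⁻⁹)·cos20° / (0.790)² = 28.02 V.

V ≈ 28.0 V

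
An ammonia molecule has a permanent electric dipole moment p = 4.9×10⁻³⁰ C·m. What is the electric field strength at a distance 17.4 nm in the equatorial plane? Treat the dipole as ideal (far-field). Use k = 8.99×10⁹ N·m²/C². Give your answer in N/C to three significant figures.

E ≈ 8360 N/C

In the equatorial plane E = kp/r³.
E = (8.99×10⁹)(4.90×10⁻³⁰) / (1.74×10⁻⁸)³ = 8362 N/C.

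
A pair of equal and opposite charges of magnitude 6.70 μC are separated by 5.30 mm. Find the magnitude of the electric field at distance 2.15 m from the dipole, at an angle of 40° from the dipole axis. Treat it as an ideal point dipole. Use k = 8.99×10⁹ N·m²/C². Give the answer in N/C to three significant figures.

Dipole moment p = qd = (6.70×10⁻⁶ C)(0.00530 m) = 3.551×10⁻⁸ C·m.
At angle θ the dipole field magnitude is E = (kp/r³)·√(1 + 3cos²θ).
kp/r³ = (8.99×10⁹)(3.551×10⁻⁸) / (2.15)³ = 32.12 N/C.
√(1 + 3cos²40°) = √(1 + 3·0.5868) = √2.7605 ≈ 1.6615.
E ≈ 32.12 × 1.661 = 53.37 N/C.

E ≈ 53.4 N/C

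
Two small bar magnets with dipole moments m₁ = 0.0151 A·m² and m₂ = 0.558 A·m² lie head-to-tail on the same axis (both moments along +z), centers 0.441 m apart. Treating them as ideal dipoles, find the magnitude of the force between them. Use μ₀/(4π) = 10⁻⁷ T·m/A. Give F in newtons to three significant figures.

F ≈ 1.34×10⁻⁷ N

On-axis B of dipole 1: B = (μ₀/4π)·2m₁/r³. Force on dipole 2: F = m₂·dB/dr.
dB/dr = −(μ₀/4π)·6m₁/r⁴, so |F| = (μ₀/4π)·6m₁m₂/r⁴.
F = 6(10⁻⁷)(0.0151)(0.558)/(0.441)⁴ = 1.337×10⁻⁷ N.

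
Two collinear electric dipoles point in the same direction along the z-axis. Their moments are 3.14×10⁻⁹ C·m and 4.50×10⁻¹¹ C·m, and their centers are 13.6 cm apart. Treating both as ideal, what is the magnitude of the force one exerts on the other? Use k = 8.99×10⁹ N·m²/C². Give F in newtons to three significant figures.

On-axis field of dipole 1 at distance r: E = 2kp₁/r³. Force on dipole 2 is F = p₂·dE/dr (gradient along axis).
dE/dr = −6kp₁/r⁴, so |F| = 6kp₁p₂/r⁴ (attractive for aligned moments).
F = 6(8.99×10⁹)(3.14×10⁻⁹)(4.50×10⁻¹¹)/(0.136)⁴ = 2.228×10⁻⁵ N.

F ≈ 2.23×10⁻⁵ N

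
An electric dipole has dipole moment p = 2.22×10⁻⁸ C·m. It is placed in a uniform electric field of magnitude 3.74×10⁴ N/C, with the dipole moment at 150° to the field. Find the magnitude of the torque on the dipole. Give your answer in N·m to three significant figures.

τ ≈ 4.15×10⁻⁴ N·m

Torque on an electric dipole: τ = pE sinθ.
τ = (2.22×10⁻⁸)(3.74×10⁴)·sin150° = 4.151×10⁻⁴ N·m.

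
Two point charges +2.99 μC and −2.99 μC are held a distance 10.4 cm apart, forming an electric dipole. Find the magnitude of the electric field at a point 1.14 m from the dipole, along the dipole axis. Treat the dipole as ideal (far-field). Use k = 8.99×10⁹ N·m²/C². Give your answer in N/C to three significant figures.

Dipole moment p = qd = (2.99×10⁻⁶ C)(0.104 m) = 3.11×10⁻⁷ C·m.
On the dipole axis E = 2kp/r³.
E = 2·(8.99×10⁹)(3.11×10⁻⁷) / (1.14)³ = 3774 N/C.

E ≈ 3770 N/C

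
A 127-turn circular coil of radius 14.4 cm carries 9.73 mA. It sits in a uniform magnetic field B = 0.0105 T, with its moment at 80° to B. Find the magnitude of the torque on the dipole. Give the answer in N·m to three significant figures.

τ ≈ 8.32×10⁻⁴ N·m

m = NIA = NIπa² = 127·(0.00973)·π·(0.144)² = 0.0805 A·m².
Torque on a magnetic dipole: τ = mB sinθ.
τ = (0.0805)(0.0105)·sin80° = 8.324×10⁻⁴ N·m.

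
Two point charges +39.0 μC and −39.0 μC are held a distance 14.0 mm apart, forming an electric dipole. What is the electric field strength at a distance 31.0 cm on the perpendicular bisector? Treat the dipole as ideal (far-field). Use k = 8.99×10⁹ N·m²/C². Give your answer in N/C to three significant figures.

Dipole moment p = qd = (3.90×10⁻⁵ C)(0.0140 m) = 5.46×10⁻⁷ C·m.
On the perpendicular bisector E = kp/r³ (half the axial value at the same distance).
E = (8.99×10⁹)(5.46×10⁻⁷) / (0.310)³ = 1.648×10⁵ N/C.

E ≈ 1.65×10⁵ N/C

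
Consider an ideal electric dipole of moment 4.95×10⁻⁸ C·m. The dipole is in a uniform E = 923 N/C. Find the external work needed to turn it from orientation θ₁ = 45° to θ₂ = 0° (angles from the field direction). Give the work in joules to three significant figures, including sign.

W_ext = ΔU = U(θ₂) − U(θ₁) = −pE cosθ₂ − (−pE cosθ₁) = pE(cosθ₁ − cosθ₂).
W = (4.95×10⁻⁸)(923)·(cos45° − cos0°) = (4.569×10⁻⁵)·(-0.2929) = -1.338×10⁻⁵ J.

W ≈ -1.34×10⁻⁵ J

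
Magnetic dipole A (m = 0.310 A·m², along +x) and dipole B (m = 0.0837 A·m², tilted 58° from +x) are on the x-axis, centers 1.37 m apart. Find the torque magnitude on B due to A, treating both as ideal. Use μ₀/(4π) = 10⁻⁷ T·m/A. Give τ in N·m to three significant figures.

Dipole B is on the axis of dipole A, so B₁ there is axial: B₁ = (μ₀/4π)·2m₁/r³ along +x.
B₁ = 2(10⁻⁷)(0.310)/(1.37)³ = 2.411×10⁻⁸ T.
τ = m₂ B₁ sinθ.
τ = (0.0837)(2.411×10⁻⁸)·sin58° = 1.711×10⁻⁹ N·m.

τ ≈ 1.71×10⁻⁹ N·m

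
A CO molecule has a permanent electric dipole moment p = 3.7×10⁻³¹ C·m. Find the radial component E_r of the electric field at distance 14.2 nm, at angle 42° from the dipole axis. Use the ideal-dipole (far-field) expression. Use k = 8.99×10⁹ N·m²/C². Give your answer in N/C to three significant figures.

E_r ≈ 1730 N/C

For a dipole, E_r = (2kp cosθ)/r³.
kp/r³ = (8.99×10⁹)(3.70×10⁻³¹)/(1.42×10⁻⁸)³ = 1162 N/C.
E_r = 2·1162·cos42° = 1727 N/C.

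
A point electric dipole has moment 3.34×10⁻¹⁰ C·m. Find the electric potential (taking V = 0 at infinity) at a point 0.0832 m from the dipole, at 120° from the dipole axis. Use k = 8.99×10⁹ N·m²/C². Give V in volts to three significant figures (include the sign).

The dipole potential is V = kp cosθ / r².
V = (8.99×10⁹)(3.34×10⁻¹⁰)·cos120° / (0.0832)² = -216.9 V.

V ≈ -217 V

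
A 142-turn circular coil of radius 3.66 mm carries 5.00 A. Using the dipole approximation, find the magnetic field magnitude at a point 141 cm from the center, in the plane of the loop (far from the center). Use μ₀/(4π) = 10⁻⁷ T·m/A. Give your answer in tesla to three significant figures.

m = NIA = NIπa² = 142·(5.00)·π·(0.00366)² = 0.02988 A·m².
In the equatorial plane B = (μ₀/4π)·m/r³ (half the axial value).
B = (10⁻⁷)·(0.02988) / (1.41)³ = 1.066×10⁻⁹ T.

B ≈ 1.07×10⁻⁹ T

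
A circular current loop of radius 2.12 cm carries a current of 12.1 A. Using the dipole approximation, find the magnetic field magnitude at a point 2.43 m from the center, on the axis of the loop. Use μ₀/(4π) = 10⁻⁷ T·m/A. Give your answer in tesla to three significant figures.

B ≈ 2.38×10⁻¹⁰ T

Magnetic moment m = IA = Iπa² = (12.1)·π·(0.0212)² = 0.01708 A·m².
On axis B = (μ₀/4π)·2m/r³.
B = 2·(10⁻⁷)·(0.01708) / (2.43)³ = 2.381×10⁻¹⁰ T.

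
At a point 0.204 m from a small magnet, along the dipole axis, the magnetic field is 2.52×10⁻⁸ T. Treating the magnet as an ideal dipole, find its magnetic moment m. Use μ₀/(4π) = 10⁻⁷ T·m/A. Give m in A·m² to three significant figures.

On axis B = (μ₀/4π)·2m/r³, so m = Br³·4π/(μ₀·2).
m = (2.52×10⁻⁸)·(0.204)³ / (2·10⁻⁷) = 0.001070 A·m².

m ≈ 0.00107 A·m²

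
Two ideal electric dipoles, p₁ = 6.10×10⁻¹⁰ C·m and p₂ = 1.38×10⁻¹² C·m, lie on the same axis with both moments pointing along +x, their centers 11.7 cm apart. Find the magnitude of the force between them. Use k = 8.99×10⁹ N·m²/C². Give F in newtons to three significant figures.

On-axis field of dipole 1 at distance r: E = 2kp₁/r³. Force on dipole 2 is F = p₂·dE/dr (gradient along axis).
dE/dr = −6kp₁/r⁴, so |F| = 6kp₁p₂/r⁴ (attractive for aligned moments).
F = 6(8.99×10⁹)(6.10×10⁻¹⁰)(1.38×10⁻¹²)/(0.117)⁴ = 2.423×10⁻⁷ N.

F ≈ 2.42×10⁻⁷ N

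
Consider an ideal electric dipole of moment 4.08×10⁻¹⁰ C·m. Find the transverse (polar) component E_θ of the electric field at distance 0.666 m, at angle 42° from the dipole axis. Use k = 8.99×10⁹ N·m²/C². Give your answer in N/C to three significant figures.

E_θ ≈ 8.31 N/C

For a dipole, E_θ = (kp sinθ)/r³.
kp/r³ = (8.99×10⁹)(4.08×10⁻¹⁰)/(0.666)³ = 12.42 N/C.
E_θ = 12.42·sin42° = 8.308 N/C.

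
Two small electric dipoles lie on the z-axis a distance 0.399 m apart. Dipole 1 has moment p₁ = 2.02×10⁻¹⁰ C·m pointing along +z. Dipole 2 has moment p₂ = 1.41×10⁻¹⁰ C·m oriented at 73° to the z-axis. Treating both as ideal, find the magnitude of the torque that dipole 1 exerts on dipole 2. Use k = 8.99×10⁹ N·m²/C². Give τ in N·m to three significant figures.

The second dipole sits on the axis of the first, so the field there is axial: E₁ = 2kp₁/r³ along +z.
E₁ = 2(8.99×10⁹)(2.02×10⁻¹⁰)/(0.399)³ = 57.18 N/C.
Torque on the second dipole: τ = p₂ E₁ sinθ.
τ = (1.41×10⁻¹⁰)(57.18)·sin73° = 7.710×10⁻⁹ N·m.

τ ≈ 7.71×10⁻⁹ N·m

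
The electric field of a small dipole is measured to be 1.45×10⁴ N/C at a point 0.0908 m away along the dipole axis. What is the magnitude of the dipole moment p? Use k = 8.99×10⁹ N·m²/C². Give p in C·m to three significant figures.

p ≈ 6.04×10⁻¹⁰ C·m

On axis E = 2kp/r³, so p = Er³/(2k).
p = (1.45×10⁴)·(0.0908)³ / (2·8.99×10⁹) = 6.037×10⁻¹⁰ C·m.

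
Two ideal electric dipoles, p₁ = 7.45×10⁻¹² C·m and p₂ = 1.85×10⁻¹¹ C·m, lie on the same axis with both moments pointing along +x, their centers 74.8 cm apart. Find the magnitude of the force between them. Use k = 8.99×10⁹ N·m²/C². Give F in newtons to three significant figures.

F ≈ 2.37×10⁻¹¹ N

On-axis field of dipole 1 at distance r: E = 2kp₁/r³. Force on dipole 2 is F = p₂·dE/dr (gradient along axis).
dE/dr = −6kp₁/r⁴, so |F| = 6kp₁p₂/r⁴ (attractive for aligned moments).
F = 6(8.99×10⁹)(7.45×10⁻¹²)(1.85×10⁻¹¹)/(0.748)⁴ = 2.375×10⁻¹¹ N.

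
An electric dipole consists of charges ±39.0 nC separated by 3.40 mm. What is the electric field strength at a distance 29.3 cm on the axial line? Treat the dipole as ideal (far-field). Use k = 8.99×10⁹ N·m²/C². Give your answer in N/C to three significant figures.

Dipole moment p = qd = (3.90×10⁻⁸ C)(0.00340 m) = 1.326×10⁻¹⁰ C·m.
On the dipole axis E = 2kp/r³.
E = 2·(8.99×10⁹)(1.326×10⁻¹⁰) / (0.293)³ = 94.78 N/C.

E ≈ 94.8 N/C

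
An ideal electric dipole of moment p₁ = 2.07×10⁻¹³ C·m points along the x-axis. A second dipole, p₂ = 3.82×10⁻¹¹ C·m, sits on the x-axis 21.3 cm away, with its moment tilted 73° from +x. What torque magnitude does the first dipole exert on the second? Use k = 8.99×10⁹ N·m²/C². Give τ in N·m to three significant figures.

τ ≈ 1.41×10⁻¹¹ N·m

The second dipole sits on the axis of the first, so the field there is axial: E₁ = 2kp₁/r³ along +x.
E₁ = 2(8.99×10⁹)(2.07×10⁻¹³)/(0.213)³ = 0.3851 N/C.
Torque on the second dipole: τ = p₂ E₁ sinθ.
τ = (3.82×10⁻¹¹)(0.3851)·sin73° = 1.407×10⁻¹¹ N·m.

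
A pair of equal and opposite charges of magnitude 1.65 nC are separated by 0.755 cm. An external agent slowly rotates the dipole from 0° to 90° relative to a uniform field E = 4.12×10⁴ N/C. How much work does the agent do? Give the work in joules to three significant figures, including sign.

Dipole moment p = qd = (1.65×10⁻⁹ C)(0.00755 m) = 1.246×10⁻¹¹ C·m.
W_ext = ΔU = U(θ₂) − U(θ₁) = −pE cosθ₂ − (−pE cosθ₁) = pE(cosθ₁ − cosθ₂).
W = (1.246×10⁻¹¹)(4.12×10⁴)·(cos0° − cos90°) = (5.134×10⁻⁷)·(+1.0000) = 5.134×10⁻⁷ J.

W ≈ 5.13×10⁻⁷ J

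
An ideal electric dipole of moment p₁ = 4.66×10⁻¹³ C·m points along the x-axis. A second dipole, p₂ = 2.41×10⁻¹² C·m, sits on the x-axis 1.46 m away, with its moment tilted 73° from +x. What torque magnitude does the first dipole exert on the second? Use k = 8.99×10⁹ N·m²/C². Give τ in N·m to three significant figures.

The second dipole sits on the axis of the first, so the field there is axial: E₁ = 2kp₁/r³ along +x.
E₁ = 2(8.99×10⁹)(4.66×10⁻¹³)/(1.46)³ = 0.002692 N/C.
Torque on the second dipole: τ = p₂ E₁ sinθ.
τ = (2.41×10⁻¹²)(0.002692)·sin73° = 6.205×10⁻¹⁵ N·m.

τ ≈ 6.20×10⁻¹⁵ N·m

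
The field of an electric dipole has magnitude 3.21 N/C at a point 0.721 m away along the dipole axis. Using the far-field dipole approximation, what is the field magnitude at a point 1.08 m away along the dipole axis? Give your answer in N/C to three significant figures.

Dipole fields scale as 1/r³ in the far field; the geometry is the same at both points.
E₂ = E₁ · (r₁/r₂)³ = 3.21 · (0.721/1.08)³.
(r₁/r₂)³ = (0.6676)³ = 0.2975.
E₂ ≈ 0.9551 N/C.

E ≈ 0.955 N/C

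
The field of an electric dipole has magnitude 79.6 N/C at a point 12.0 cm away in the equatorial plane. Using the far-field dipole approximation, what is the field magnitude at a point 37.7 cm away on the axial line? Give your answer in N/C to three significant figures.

Dipole fields scale as 1/r³ in the far field.
The axial field is twice the equatorial field at the same r, so the geometry factor is 2/1.
E₂ = E₁ · (2/1) · (r₁/r₂)³ = 79.6 · 2 · (12.0/37.7)³.
(r₁/r₂)³ = (0.3183)³ = 0.03225.
E₂ ≈ 5.134 N/C.

E ≈ 5.13 N/C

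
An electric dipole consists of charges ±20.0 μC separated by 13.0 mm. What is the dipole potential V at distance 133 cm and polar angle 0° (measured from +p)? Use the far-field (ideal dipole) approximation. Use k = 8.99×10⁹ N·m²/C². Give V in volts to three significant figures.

V ≈ 1320 V

Dipole moment p = qd = (2.00×10⁻⁵ C)(0.0130 m) = 2.60×10⁻⁷ C·m.
The dipole potential is V = kp cosθ / r².
V = (8.99×10⁹)(2.60×10⁻⁷)·cos0° / (1.33)² = 1321 V.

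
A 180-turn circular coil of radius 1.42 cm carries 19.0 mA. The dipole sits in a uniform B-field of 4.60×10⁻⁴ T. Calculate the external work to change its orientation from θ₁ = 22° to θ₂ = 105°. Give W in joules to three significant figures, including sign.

W ≈ 1.18×10⁻⁶ J

m = NIA = NIπa² = 180·(0.0190)·π·(0.0142)² = 0.002166 A·m².
W_ext = ΔU = −mB cosθ₂ + mB cosθ₁ = mB(cosθ₁ − cosθ₂).
W = (0.002166)(4.60×10⁻⁴)·(cos22° − cos105°) = (9.964×10⁻⁷)·(+1.1860) = 1.182×10⁻⁶ J.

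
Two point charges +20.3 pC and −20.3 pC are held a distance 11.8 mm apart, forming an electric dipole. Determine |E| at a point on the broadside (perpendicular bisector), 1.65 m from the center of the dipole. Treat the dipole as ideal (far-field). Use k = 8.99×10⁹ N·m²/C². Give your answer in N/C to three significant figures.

Dipole moment p = qd = (2.03×10⁻¹¹ C)(0.0118 m) = 2.395×10⁻¹³ C·m.
In the equatorial plane E = kp/r³.
E = (8.99×10⁹)(2.395×10⁻¹³) / (1.65)³ = 4.793×10⁻⁴ N/C.

E ≈ 4.79×10⁻⁴ N/C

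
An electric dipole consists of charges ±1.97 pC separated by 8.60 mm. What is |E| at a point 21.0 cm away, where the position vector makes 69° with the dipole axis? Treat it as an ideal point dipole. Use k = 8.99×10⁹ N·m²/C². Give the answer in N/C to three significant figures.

Dipole moment p = qd = (1.97×10⁻¹² C)(0.00860 m) = 1.694×10⁻¹⁴ C·m.
At angle θ the dipole field magnitude is E = (kp/r³)·√(1 + 3cos²θ).
kp/r³ = (8.99×10⁹)(1.694×10⁻¹⁴) / (0.210)³ = 0.01644 N/C.
√(1 + 3cos²69°) = √(1 + 3·0.1284) = √1.3853 ≈ 1.1770.
E ≈ 0.01644 × 1.177 = 0.01935 N/C.

E ≈ 0.0194 N/C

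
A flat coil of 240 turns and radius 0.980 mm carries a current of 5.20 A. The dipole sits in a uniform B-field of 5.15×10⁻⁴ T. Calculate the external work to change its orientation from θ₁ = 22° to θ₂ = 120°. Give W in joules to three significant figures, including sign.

W ≈ 2.77×10⁻⁶ J

m = NIA = NIπa² = 240·(5.20)·π·(9.80×10⁻⁴)² = 0.003765 A·m².
W_ext = ΔU = −mB cosθ₂ + mB cosθ₁ = mB(cosθ₁ − cosθ₂).
W = (0.003765)(5.15×10⁻⁴)·(cos22° − cos120°) = (1.939×10⁻⁶)·(+1.4272) = 2.767×10⁻⁶ J.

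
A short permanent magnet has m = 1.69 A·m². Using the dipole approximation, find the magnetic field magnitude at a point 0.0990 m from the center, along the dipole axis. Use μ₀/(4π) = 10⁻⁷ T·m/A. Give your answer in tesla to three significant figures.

B ≈ 3.48×10⁻⁴ T

On axis B = (μ₀/4π)·2m/r³.
B = 2·(10⁻⁷)·(1.69) / (0.0990)³ = 3.483×10⁻⁴ T.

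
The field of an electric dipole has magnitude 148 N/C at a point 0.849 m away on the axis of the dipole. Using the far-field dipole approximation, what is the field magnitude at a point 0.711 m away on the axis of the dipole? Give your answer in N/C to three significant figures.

Dipole fields scale as 1/r³ in the far field; the geometry is the same at both points.
E₂ = E₁ · (r₁/r₂)³ = 148 · (0.849/0.711)³.
(r₁/r₂)³ = (1.194)³ = 1.703.
E₂ ≈ 252.0 N/C.

E ≈ 252 N/C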